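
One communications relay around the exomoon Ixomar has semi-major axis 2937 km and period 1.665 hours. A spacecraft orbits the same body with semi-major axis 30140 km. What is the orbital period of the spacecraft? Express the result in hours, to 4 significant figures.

T₂ ≈ 54.74 hours

Kepler's third law: T² ∝ a³, so T₂ = T₁ (a₂/a₁)^(3/2).
a₂/a₁ = 10.26, (a₂/a₁)^(3/2) = 32.87.
T₂ = 1.665 × 32.87 = 54.74 hours.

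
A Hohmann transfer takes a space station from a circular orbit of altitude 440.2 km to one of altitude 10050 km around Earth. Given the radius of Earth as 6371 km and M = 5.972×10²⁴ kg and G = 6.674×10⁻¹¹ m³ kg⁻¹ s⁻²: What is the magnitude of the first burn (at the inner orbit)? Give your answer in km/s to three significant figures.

Δv ≈ 1.45 km/s

μ = GM = 6.674×10⁻¹¹ × 5.972×10²⁴ = 3.986×10¹⁴ m³/s².
r₁ = 6371 + 440.2 = 6811.2 km = 6.8112×10⁶ m.
r₂ = 6371 + 10050 = 16421 km = 1.6421×10⁷ m.
Transfer ellipse a_t = (r₁ + r₂)/2 = 1.162×10⁷ m.
At r₁: circular v_c1 = √(μ/r₁) = 7650 m/s; transfer-perigee v_p = √[μ(2/r₁ − 1/a_t)] = 9095 m/s.
Δv₁ = v_p − v_c1 = 1446 m/s.
= 1.446 km/s.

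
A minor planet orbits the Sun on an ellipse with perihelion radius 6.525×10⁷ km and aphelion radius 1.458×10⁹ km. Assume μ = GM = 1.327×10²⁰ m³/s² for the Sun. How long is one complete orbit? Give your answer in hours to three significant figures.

T ≈ 101000 hours

Semi-major axis a = (r_p + r_a)/2 = (6.5250×10⁷ + 1.4580×10⁹)/2 = 7.6162×10⁸ km = 7.616×10¹¹ m.
By Kepler's third law T = 2π√(a³/μ) = 2π × 5.770×10⁷ = 3.625×10⁸ s.
= 1.007×10⁵ hours.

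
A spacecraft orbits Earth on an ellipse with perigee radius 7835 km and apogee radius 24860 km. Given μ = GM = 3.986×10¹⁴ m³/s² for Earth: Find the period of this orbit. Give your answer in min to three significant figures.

Semi-major axis a = (r_p + r_a)/2 = (7835.0 + 24860)/2 = 16348 km = 1.635×10⁷ m.
By Kepler's third law T = 2π√(a³/μ) = 2π × 3.311×10³ = 2.080×10⁴ s.
= 346.7 min.

T ≈ 347 min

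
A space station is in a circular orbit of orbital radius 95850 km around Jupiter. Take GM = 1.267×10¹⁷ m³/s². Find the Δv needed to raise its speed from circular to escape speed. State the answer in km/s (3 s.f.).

r = 95850 km = 9.585×10⁷ m.
Circular speed v_c = √(μ/r) = 36360 m/s.
Escape speed v_esc = √(2μ/r) = √2 × v_c = 51420 m/s.
Δv = v_esc − v_c = 15060 m/s = 15.06 km/s.

Δv ≈ 15.1 km/s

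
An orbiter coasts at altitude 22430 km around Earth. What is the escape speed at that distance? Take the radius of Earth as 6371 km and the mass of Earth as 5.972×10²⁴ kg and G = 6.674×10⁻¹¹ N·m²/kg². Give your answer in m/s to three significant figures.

μ = GM = 6.674×10⁻¹¹ × 5.972×10²⁴ = 3.986×10¹⁴ m³/s².
r = 6371 + 22430 = 28801 km = 2.8801×10⁷ m.
Escape speed v_esc = √(2μ/r) = √(2 × 3.986×10¹⁴ / 2.880×10⁷) = √(2.768×10⁷) = 5261 m/s.

v_esc ≈ 5260 m/s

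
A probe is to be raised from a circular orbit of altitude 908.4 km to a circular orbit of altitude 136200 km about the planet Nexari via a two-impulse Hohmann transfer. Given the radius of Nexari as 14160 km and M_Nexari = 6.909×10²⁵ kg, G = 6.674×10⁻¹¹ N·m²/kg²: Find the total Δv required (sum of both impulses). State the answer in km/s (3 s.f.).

Δv_total ≈ 9.27 km/s

μ = GM = 6.674×10⁻¹¹ × 6.909×10²⁵ = 4.611×10¹⁵ m³/s².
r₁ = 14160 + 908.4 = 15068 km = 1.5068×10⁷ m.
r₂ = 14160 + 136200 = 150360 km = 1.5036×10⁸ m.
Transfer ellipse a_t = (r₁ + r₂)/2 = 8.271×10⁷ m.
At r₁: circular v_c1 = √(μ/r₁) = 17490 m/s; transfer-periapsis v_p = √[μ(2/r₁ − 1/a_t)] = 23590 m/s.
Δv₁ = v_p − v_c1 = 6092 m/s.
At r₂: circular v_c2 = √(μ/r₂) = 5538 m/s; transfer-apoapsis v_a = √[μ(2/r₂ − 1/a_t)] = 2364 m/s.
Δv₂ = v_c2 − v_a = 3174 m/s.
Total Δv = Δv₁ + Δv₂ = 9266 m/s = 9.266 km/s.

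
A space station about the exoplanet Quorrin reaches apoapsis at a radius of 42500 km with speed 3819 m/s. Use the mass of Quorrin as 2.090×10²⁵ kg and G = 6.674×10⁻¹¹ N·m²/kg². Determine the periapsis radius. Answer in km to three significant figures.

periapsis radius ≈ 12100 km

μ = GM = 6.674×10⁻¹¹ × 2.090×10²⁵ = 1.395×10¹⁵ m³/s².
r_a = 4.250×10⁷ m.
Specific energy ε = v²/2 − μ/r = -2.553×10⁷ J/kg, so a = −μ/(2ε) = 2.732×10⁷ m.
The apsides satisfy r_p + r_a = 2a, so the periapsis radius is 2a − r_a = 1.214×10⁷ m = 12141 km.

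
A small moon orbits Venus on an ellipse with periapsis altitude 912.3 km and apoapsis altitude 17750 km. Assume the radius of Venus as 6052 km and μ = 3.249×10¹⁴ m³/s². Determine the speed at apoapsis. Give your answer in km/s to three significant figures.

v ≈ 2.49 km/s

r_p = 6052 + 912.3 = 6964.3 km = 6.9643×10⁶ m.
r_a = 6052 + 17750 = 23802 km = 2.3802×10⁷ m.
Semi-major axis a = (r_p + r_a)/2 = 15383 km = 1.538×10⁷ m.
Vis-viva: v² = μ(2/r − 1/a) = 3.249×10¹⁴ × (8.403×10⁻⁸ − 6.501×10⁻⁸) = 6.180×10⁶ m²/s².
v = 2486 m/s = 2.486 km/s.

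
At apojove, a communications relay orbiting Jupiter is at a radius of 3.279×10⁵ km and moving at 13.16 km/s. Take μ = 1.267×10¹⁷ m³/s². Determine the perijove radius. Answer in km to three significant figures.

r_a = 3.279×10⁸ m.
Specific energy ε = v²/2 − μ/r = -2.998×10⁸ J/kg, so a = −μ/(2ε) = 2.113×10⁸ m.
The apsides satisfy r_p + r_a = 2a, so the perijove radius is 2a − r_a = 9.471×10⁷ m = 94707 km.

perijove radius ≈ 94700 km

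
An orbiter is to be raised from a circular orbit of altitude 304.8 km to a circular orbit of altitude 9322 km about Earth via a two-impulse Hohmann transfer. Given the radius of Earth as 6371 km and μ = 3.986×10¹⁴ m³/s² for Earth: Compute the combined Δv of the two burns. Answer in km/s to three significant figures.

r₁ = 6371 + 304.8 = 6675.8 km = 6.6758×10⁶ m.
r₂ = 6371 + 9322 = 15693 km = 1.5693×10⁷ m.
Transfer ellipse a_t = (r₁ + r₂)/2 = 1.118×10⁷ m.
At r₁: circular v_c1 = √(μ/r₁) = 7727 m/s; transfer-perigee v_p = √[μ(2/r₁ − 1/a_t)] = 9153 m/s.
Δv₁ = v_p − v_c1 = 1426 m/s.
At r₂: circular v_c2 = √(μ/r₂) = 5040 m/s; transfer-apogee v_a = √[μ(2/r₂ − 1/a_t)] = 3894 m/s.
Δv₂ = v_c2 − v_a = 1146 m/s.
Total Δv = Δv₁ + Δv₂ = 2572 m/s = 2.572 km/s.

Δv_total ≈ 2.57 km/s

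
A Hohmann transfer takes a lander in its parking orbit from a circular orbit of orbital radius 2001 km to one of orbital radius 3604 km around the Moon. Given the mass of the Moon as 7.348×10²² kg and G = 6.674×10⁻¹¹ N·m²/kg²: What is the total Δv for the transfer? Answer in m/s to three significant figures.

μ = GM = 6.674×10⁻¹¹ × 7.348×10²² = 4.904×10¹² m³/s².
r₁ = 2001 km = 2.001×10⁶ m.
r₂ = 3604 km = 3.604×10⁶ m.
Transfer ellipse a_t = (r₁ + r₂)/2 = 2.802×10⁶ m.
At r₁: circular v_c1 = √(μ/r₁) = 1566 m/s; transfer-perilune v_p = √[μ(2/r₁ − 1/a_t)] = 1775 m/s.
Δv₁ = v_p − v_c1 = 209.8 m/s.
At r₂: circular v_c2 = √(μ/r₂) = 1167 m/s; transfer-apolune v_a = √[μ(2/r₂ − 1/a_t)] = 985.7 m/s.
Δv₂ = v_c2 − v_a = 180.8 m/s.
Total Δv = Δv₁ + Δv₂ = 390.6 m/s.

Δv_total ≈ 391 m/s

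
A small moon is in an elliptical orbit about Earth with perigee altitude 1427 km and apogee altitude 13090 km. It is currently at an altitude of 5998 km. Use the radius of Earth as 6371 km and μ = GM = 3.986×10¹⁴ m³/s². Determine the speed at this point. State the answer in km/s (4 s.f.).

r_p = 6371 + 1427 = 7798.0 km = 7.7980×10⁶ m.
r_a = 6371 + 13090 = 19461 km = 1.9461×10⁷ m.
r = 6371 + 5998 = 12369 km = 1.237×10⁷ m.
Semi-major axis a = (r_p + r_a)/2 = 13630 km = 1.363×10⁷ m.
Vis-viva: v² = μ(2/r − 1/a) = 3.986×10¹⁴ × (1.617×10⁻⁷ − 7.337×10⁻⁸) = 3.521×10⁷ m²/s².
v = 5933 m/s = 5.933 km/s.

v ≈ 5.933 km/s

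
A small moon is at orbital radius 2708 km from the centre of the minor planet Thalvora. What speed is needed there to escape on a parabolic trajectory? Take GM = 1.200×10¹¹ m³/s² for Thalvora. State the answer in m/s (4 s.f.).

v_esc ≈ 297.7 m/s

r = 2708 km = 2.708×10⁶ m.
Escape speed v_esc = √(2μ/r) = √(2 × 1.200×10¹¹ / 2.708×10⁶) = √(8.863×10⁴) = 297.7 m/s.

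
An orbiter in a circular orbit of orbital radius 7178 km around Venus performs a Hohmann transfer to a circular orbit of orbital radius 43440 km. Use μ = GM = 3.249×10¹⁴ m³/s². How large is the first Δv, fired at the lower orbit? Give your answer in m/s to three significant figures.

r₁ = 7178 km = 7.178×10⁶ m.
r₂ = 43440 km = 4.344×10⁷ m.
Transfer ellipse a_t = (r₁ + r₂)/2 = 2.531×10⁷ m.
At r₁: circular v_c1 = √(μ/r₁) = 6728 m/s; transfer-periapsis v_p = √[μ(2/r₁ − 1/a_t)] = 8814 m/s.
Δv₁ = v_p − v_c1 = 2086 m/s.

Δv ≈ 2090 m/s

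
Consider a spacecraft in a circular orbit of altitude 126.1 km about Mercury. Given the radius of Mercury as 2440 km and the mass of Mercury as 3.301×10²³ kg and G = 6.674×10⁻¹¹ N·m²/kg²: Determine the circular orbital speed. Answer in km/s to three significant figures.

v ≈ 2.93 km/s

μ = GM = 6.674×10⁻¹¹ × 3.301×10²³ = 2.203×10¹³ m³/s².
r = 2440 + 126.1 = 2566.1 km = 2.5661×10⁶ m.
For a circular orbit v = √(μ/r) = √(2.203×10¹³ / 2.566×10⁶) = √(8.585×10⁶) = 2930 m/s.
That is 2.930 km/s.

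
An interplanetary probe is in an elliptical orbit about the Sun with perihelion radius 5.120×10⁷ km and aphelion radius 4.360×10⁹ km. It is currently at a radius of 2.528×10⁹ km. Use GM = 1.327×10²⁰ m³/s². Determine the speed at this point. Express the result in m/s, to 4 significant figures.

Semi-major axis a = (r_p + r_a)/2 = 2.2056×10⁹ km = 2.206×10¹² m.
Vis-viva: v² = μ(2/r − 1/a) = 1.327×10²⁰ × (7.911×10⁻¹³ − 4.534×10⁻¹³) = 4.482×10⁷ m²/s².
v = 6695 m/s.

v ≈ 6695 m/s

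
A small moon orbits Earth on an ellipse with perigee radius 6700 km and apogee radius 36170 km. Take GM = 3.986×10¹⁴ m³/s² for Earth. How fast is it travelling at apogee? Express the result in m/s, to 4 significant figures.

v ≈ 1856 m/s

Semi-major axis a = (r_p + r_a)/2 = 21435 km = 2.144×10⁷ m.
Vis-viva: v² = μ(2/r − 1/a) = 3.986×10¹⁴ × (5.529×10⁻⁸ − 4.665×10⁻⁸) = 3.445×10⁶ m²/s².
v = 1856 m/s.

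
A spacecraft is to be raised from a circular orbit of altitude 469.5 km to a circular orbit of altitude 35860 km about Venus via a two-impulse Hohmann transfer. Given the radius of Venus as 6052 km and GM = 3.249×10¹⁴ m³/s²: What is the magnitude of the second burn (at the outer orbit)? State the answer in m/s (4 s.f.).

Δv ≈ 1339 m/s

r₁ = 6052 + 469.5 = 6521.5 km = 6.5215×10⁶ m.
r₂ = 6052 + 35860 = 41912 km = 4.1912×10⁷ m.
Transfer ellipse a_t = (r₁ + r₂)/2 = 2.422×10⁷ m.
At r₁: circular v_c1 = √(μ/r₁) = 7058 m/s; transfer-periapsis v_p = √[μ(2/r₁ − 1/a_t)] = 9286 m/s.
At r₂: circular v_c2 = √(μ/r₂) = 2784 m/s; transfer-apoapsis v_a = √[μ(2/r₂ − 1/a_t)] = 1445 m/s.
Δv₂ = v_c2 − v_a = 1339 m/s.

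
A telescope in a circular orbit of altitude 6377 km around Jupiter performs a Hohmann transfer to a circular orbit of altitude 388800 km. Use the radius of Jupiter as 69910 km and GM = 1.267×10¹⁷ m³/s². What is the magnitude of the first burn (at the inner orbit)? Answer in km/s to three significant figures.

Δv ≈ 12.6 km/s

r₁ = 69910 + 6377 = 76287 km = 7.6287×10⁷ m.
r₂ = 69910 + 388800 = 458710 km = 4.5871×10⁸ m.
Transfer ellipse a_t = (r₁ + r₂)/2 = 2.675×10⁸ m.
At r₁: circular v_c1 = √(μ/r₁) = 40750 m/s; transfer-perijove v_p = √[μ(2/r₁ − 1/a_t)] = 53370 m/s.
Δv₁ = v_p − v_c1 = 12610 m/s.
= 12.61 km/s.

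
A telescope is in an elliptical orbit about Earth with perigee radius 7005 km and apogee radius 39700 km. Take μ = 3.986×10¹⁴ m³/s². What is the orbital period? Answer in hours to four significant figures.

T ≈ 9.865 hours

Semi-major axis a = (r_p + r_a)/2 = (7005.0 + 39700)/2 = 23352 km = 2.335×10⁷ m.
By Kepler's third law T = 2π√(a³/μ) = 2π × 5.652×10³ = 3.551×10⁴ s.
= 9.865 hours.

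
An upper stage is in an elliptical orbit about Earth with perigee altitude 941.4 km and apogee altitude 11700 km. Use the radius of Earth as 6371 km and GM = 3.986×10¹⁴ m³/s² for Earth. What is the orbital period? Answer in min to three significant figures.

r_p = 6371 + 941.4 = 7312.4 km = 7.3124×10⁶ m.
r_a = 6371 + 11700 = 18071 km = 1.8071×10⁷ m.
Semi-major axis a = (r_p + r_a)/2 = (7312.4 + 18071)/2 = 12692 km = 1.269×10⁷ m.
By Kepler's third law T = 2π√(a³/μ) = 2π × 2.265×10³ = 1.423×10⁴ s.
= 237.2 min.

T ≈ 237 min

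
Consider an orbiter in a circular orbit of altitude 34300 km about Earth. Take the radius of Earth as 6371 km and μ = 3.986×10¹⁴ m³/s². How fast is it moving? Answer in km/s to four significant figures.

v ≈ 3.131 km/s

r = 6371 + 34300 = 40671 km = 4.0671×10⁷ m.
For a circular orbit v = √(μ/r) = √(3.986×10¹⁴ / 4.067×10⁷) = √(9.801×10⁶) = 3131 m/s.
That is 3.131 km/s.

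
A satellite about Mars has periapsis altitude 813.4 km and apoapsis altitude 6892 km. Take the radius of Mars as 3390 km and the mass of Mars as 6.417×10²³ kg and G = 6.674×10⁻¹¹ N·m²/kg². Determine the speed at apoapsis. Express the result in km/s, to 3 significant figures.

v ≈ 1.55 km/s

μ = GM = 6.674×10⁻¹¹ × 6.417×10²³ = 4.283×10¹³ m³/s².
r_p = 3390 + 813.4 = 4203.4 km = 4.2034×10⁶ m.
r_a = 3390 + 6892 = 10282 km = 1.0282×10⁷ m.
Semi-major axis a = (r_p + r_a)/2 = 7242.7 km = 7.243×10⁶ m.
Vis-viva: v² = μ(2/r − 1/a) = 4.283×10¹³ × (1.945×10⁻⁷ − 1.381×10⁻⁷) = 2.417×10⁶ m²/s².
v = 1555 m/s = 1.555 km/s.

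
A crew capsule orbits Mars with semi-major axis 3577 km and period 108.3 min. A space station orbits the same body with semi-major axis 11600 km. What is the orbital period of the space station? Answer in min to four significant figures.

T₂ ≈ 632.5 min

Kepler's third law: T² ∝ a³, so T₂ = T₁ (a₂/a₁)^(3/2).
a₂/a₁ = 3.243, (a₂/a₁)^(3/2) = 5.840.
T₂ = 108.3 × 5.840 = 632.5 min.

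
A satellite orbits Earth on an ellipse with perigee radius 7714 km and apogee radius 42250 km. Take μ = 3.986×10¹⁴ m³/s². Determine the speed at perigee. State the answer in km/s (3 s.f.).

v ≈ 9.35 km/s

Semi-major axis a = (r_p + r_a)/2 = 24982 km = 2.498×10⁷ m.
Vis-viva: v² = μ(2/r − 1/a) = 3.986×10¹⁴ × (2.593×10⁻⁷ − 4.003×10⁻⁸) = 8.739×10⁷ m²/s².
v = 9348 m/s = 9.348 km/s.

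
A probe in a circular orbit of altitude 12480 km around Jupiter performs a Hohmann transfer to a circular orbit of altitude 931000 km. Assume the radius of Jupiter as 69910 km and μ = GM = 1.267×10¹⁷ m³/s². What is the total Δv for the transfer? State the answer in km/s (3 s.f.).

r₁ = 69910 + 12480 = 82390 km = 8.2390×10⁷ m.
r₂ = 69910 + 931000 = 1000900 km = 1.0009×10⁹ m.
Transfer ellipse a_t = (r₁ + r₂)/2 = 5.416×10⁸ m.
At r₁: circular v_c1 = √(μ/r₁) = 39210 m/s; transfer-perijove v_p = √[μ(2/r₁ − 1/a_t)] = 53310 m/s.
Δv₁ = v_p − v_c1 = 14090 m/s.
At r₂: circular v_c2 = √(μ/r₂) = 11250 m/s; transfer-apojove v_a = √[μ(2/r₂ − 1/a_t)] = 4388 m/s.
Δv₂ = v_c2 − v_a = 6863 m/s.
Total Δv = Δv₁ + Δv₂ = 20960 m/s = 20.96 km/s.

Δv_total ≈ 21.0 km/s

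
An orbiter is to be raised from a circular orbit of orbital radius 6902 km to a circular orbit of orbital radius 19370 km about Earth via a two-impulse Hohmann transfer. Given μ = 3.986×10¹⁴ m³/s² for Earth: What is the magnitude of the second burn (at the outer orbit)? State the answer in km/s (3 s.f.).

r₁ = 6902 km = 6.902×10⁶ m.
r₂ = 19370 km = 1.937×10⁷ m.
Transfer ellipse a_t = (r₁ + r₂)/2 = 1.314×10⁷ m.
At r₁: circular v_c1 = √(μ/r₁) = 7599 m/s; transfer-perigee v_p = √[μ(2/r₁ − 1/a_t)] = 9228 m/s.
At r₂: circular v_c2 = √(μ/r₂) = 4536 m/s; transfer-apogee v_a = √[μ(2/r₂ − 1/a_t)] = 3288 m/s.
Δv₂ = v_c2 − v_a = 1248 m/s.
= 1.248 km/s.

Δv ≈ 1.25 km/s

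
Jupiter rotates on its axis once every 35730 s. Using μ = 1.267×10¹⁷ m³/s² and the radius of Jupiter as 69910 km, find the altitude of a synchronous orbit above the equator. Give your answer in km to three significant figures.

A synchronous orbit has period T, so by Kepler's third law a = (μT²/4π²)^(1/3).
μT²/4π² = 1.267×10¹⁷ × (3.573×10⁴)² / 39.48 = 4.097×10²⁴ m³.
a = 1.600×10⁸ m = 1.6002×10⁵ km.
Altitude h = a − R = 1.6002×10⁵ − 69910 = 90105 km.

h_sync ≈ 90100 km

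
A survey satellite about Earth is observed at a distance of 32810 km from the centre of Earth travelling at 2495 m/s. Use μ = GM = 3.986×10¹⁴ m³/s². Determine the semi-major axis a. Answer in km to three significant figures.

a ≈ 22100 km

r = 3.281×10⁷ m.
Vis-viva rearranged: 1/a = 2/r − v²/μ = 6.096×10⁻⁸ − 1.562×10⁻⁸ = 4.534×10⁻⁸ m⁻¹.
a = 2.206×10⁷ m = 22056 km.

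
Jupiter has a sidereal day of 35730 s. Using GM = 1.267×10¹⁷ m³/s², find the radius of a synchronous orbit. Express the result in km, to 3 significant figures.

r_sync ≈ 1.60×10⁵ km

A synchronous orbit has period T, so by Kepler's third law a = (μT²/4π²)^(1/3).
μT²/4π² = 1.267×10¹⁷ × (3.573×10⁴)² / 39.48 = 4.097×10²⁴ m³.
a = 1.600×10⁸ m = 1.6002×10⁵ km.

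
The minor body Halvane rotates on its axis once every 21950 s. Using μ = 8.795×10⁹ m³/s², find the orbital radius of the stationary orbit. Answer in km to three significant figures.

r_sync ≈ 475 km

A synchronous orbit has period T, so by Kepler's third law a = (μT²/4π²)^(1/3).
μT²/4π² = 8.795×10⁹ × (2.195×10⁴)² / 39.48 = 1.073×10¹⁷ m³.
a = 4.752×10⁵ m = 475.24 km.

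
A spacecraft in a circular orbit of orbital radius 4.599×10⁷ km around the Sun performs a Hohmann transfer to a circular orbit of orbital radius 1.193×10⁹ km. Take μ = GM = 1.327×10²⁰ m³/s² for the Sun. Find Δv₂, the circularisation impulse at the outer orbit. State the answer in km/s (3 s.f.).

r₁ = 4.599×10⁷ km = 4.599×10¹⁰ m.
r₂ = 1.193×10⁹ km = 1.193×10¹² m.
Transfer ellipse a_t = (r₁ + r₂)/2 = 6.195×10¹¹ m.
At r₁: circular v_c1 = √(μ/r₁) = 53720 m/s; transfer-perihelion v_p = √[μ(2/r₁ − 1/a_t)] = 74540 m/s.
At r₂: circular v_c2 = √(μ/r₂) = 10550 m/s; transfer-aphelion v_a = √[μ(2/r₂ − 1/a_t)] = 2874 m/s.
Δv₂ = v_c2 − v_a = 7673 m/s.
= 7.673 km/s.

Δv ≈ 7.67 km/s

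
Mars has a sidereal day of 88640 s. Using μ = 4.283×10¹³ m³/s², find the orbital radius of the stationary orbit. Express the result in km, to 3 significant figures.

A synchronous orbit has period T, so by Kepler's third law a = (μT²/4π²)^(1/3).
μT²/4π² = 4.283×10¹³ × (8.864×10⁴)² / 39.48 = 8.524×10²¹ m³.
a = 2.043×10⁷ m = 20428 km.

r_sync ≈ 20400 km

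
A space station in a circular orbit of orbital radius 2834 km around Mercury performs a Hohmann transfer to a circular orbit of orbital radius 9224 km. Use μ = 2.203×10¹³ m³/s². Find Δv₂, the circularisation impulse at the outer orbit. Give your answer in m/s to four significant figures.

Δv ≈ 485.9 m/s

r₁ = 2834 km = 2.834×10⁶ m.
r₂ = 9224 km = 9.224×10⁶ m.
Transfer ellipse a_t = (r₁ + r₂)/2 = 6.029×10⁶ m.
At r₁: circular v_c1 = √(μ/r₁) = 2788 m/s; transfer-periherm v_p = √[μ(2/r₁ − 1/a_t)] = 3449 m/s.
At r₂: circular v_c2 = √(μ/r₂) = 1545 m/s; transfer-apoherm v_a = √[μ(2/r₂ − 1/a_t)] = 1060 m/s.
Δv₂ = v_c2 − v_a = 485.9 m/s.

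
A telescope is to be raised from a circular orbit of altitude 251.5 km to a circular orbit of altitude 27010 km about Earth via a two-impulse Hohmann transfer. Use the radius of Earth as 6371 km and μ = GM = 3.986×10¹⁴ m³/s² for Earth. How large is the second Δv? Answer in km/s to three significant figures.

r₁ = 6371 + 251.5 = 6622.5 km = 6.6225×10⁶ m.
r₂ = 6371 + 27010 = 33381 km = 3.3381×10⁷ m.
Transfer ellipse a_t = (r₁ + r₂)/2 = 2.000×10⁷ m.
At r₁: circular v_c1 = √(μ/r₁) = 7758 m/s; transfer-perigee v_p = √[μ(2/r₁ − 1/a_t)] = 10020 m/s.
At r₂: circular v_c2 = √(μ/r₂) = 3456 m/s; transfer-apogee v_a = √[μ(2/r₂ − 1/a_t)] = 1988 m/s.
Δv₂ = v_c2 − v_a = 1467 m/s.
= 1.467 km/s.

Δv ≈ 1.47 km/s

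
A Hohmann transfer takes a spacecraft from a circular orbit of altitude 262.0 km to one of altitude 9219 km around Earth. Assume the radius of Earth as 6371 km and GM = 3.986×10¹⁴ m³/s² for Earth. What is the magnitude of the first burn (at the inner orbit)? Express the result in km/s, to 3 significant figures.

r₁ = 6371 + 262.0 = 6633.0 km = 6.6330×10⁶ m.
r₂ = 6371 + 9219 = 15590 km = 1.5590×10⁷ m.
Transfer ellipse a_t = (r₁ + r₂)/2 = 1.111×10⁷ m.
At r₁: circular v_c1 = √(μ/r₁) = 7752 m/s; transfer-perigee v_p = √[μ(2/r₁ − 1/a_t)] = 9182 m/s.
Δv₁ = v_p − v_c1 = 1430 m/s.
= 1.430 km/s.

Δv ≈ 1.43 km/s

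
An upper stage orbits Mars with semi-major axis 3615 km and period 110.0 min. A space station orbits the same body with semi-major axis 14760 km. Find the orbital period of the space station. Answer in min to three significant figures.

Kepler's third law: T² ∝ a³, so T₂ = T₁ (a₂/a₁)^(3/2).
a₂/a₁ = 4.083, (a₂/a₁)^(3/2) = 8.250.
T₂ = 110.0 × 8.250 = 907.5 min.

T₂ ≈ 908 min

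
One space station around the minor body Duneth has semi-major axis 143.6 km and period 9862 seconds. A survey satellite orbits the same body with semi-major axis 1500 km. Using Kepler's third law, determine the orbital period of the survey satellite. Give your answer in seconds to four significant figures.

T₂ ≈ 3.329×10⁵ seconds

Kepler's third law: T² ∝ a³, so T₂ = T₁ (a₂/a₁)^(3/2).
a₂/a₁ = 10.45, (a₂/a₁)^(3/2) = 33.76.
T₂ = 9862 × 33.76 = 3.329×10⁵ seconds.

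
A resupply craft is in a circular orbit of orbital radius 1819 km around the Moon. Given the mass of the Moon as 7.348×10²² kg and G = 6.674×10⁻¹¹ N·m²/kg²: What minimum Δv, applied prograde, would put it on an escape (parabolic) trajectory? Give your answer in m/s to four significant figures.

Δv ≈ 680.1 m/s

μ = GM = 6.674×10⁻¹¹ × 7.348×10²² = 4.904×10¹² m³/s².
r = 1819 km = 1.819×10⁶ m.
Circular speed v_c = √(μ/r) = 1642 m/s.
Escape speed v_esc = √(2μ/r) = √2 × v_c = 2322 m/s.
Δv = v_esc − v_c = 680.1 m/s.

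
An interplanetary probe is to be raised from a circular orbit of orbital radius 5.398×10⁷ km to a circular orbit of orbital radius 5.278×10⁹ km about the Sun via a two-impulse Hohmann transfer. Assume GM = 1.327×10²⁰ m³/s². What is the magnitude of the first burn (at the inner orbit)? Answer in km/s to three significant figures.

r₁ = 5.398×10⁷ km = 5.398×10¹⁰ m.
r₂ = 5.278×10⁹ km = 5.278×10¹² m.
Transfer ellipse a_t = (r₁ + r₂)/2 = 2.666×10¹² m.
At r₁: circular v_c1 = √(μ/r₁) = 49580 m/s; transfer-perihelion v_p = √[μ(2/r₁ − 1/a_t)] = 69760 m/s.
Δv₁ = v_p − v_c1 = 20180 m/s.
= 20.18 km/s.

Δv ≈ 20.2 km/s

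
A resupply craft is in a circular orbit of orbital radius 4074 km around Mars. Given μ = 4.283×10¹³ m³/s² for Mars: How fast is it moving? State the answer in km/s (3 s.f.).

r = 4074 km = 4.074×10⁶ m.
For a circular orbit v = √(μ/r) = √(4.283×10¹³ / 4.074×10⁶) = √(1.051×10⁷) = 3242 m/s.
That is 3.242 km/s.

v ≈ 3.24 km/s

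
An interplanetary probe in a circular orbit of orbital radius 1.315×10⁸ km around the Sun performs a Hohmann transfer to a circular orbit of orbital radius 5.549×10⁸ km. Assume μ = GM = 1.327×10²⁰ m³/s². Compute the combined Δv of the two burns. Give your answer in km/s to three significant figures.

r₁ = 1.315×10⁸ km = 1.315×10¹¹ m.
r₂ = 5.549×10⁸ km = 5.549×10¹¹ m.
Transfer ellipse a_t = (r₁ + r₂)/2 = 3.432×10¹¹ m.
At r₁: circular v_c1 = √(μ/r₁) = 31770 m/s; transfer-perihelion v_p = √[μ(2/r₁ − 1/a_t)] = 40390 m/s.
Δv₁ = v_p − v_c1 = 8626 m/s.
At r₂: circular v_c2 = √(μ/r₂) = 15460 m/s; transfer-aphelion v_a = √[μ(2/r₂ − 1/a_t)] = 9572 m/s.
Δv₂ = v_c2 − v_a = 5892 m/s.
Total Δv = Δv₁ + Δv₂ = 14520 m/s = 14.52 km/s.

Δv_total ≈ 14.5 km/s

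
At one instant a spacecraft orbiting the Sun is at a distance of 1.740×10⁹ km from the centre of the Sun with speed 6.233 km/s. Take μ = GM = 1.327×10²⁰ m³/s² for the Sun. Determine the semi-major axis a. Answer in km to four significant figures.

a ≈ 1.167×10⁹ km

r = 1.740×10¹² m.
Vis-viva rearranged: 1/a = 2/r − v²/μ = 1.149×10⁻¹² − 2.928×10⁻¹³ = 8.567×10⁻¹³ m⁻¹.
a = 1.167×10¹² m = 1.1673×10⁹ km.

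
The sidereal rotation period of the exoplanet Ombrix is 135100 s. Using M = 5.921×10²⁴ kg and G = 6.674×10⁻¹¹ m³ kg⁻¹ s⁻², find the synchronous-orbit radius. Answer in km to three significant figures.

μ = GM = 6.674×10⁻¹¹ × 5.921×10²⁴ = 3.952×10¹⁴ m³/s².
A synchronous orbit has period T, so by Kepler's third law a = (μT²/4π²)^(1/3).
μT²/4π² = 3.952×10¹⁴ × (1.351×10⁵)² / 39.48 = 1.827×10²³ m³.
a = 5.674×10⁷ m = 56743 km.

r_sync ≈ 56700 km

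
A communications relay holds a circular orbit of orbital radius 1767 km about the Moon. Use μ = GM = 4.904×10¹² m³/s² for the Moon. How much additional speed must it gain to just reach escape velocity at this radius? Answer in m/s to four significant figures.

Δv ≈ 690.1 m/s

r = 1767 km = 1.767×10⁶ m.
Circular speed v_c = √(μ/r) = 1666 m/s.
Escape speed v_esc = √(2μ/r) = √2 × v_c = 2356 m/s.
Δv = v_esc − v_c = 690.1 m/s.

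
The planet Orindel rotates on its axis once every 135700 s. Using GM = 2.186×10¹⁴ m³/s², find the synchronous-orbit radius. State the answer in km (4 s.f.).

r_sync ≈ 46720 km

A synchronous orbit has period T, so by Kepler's third law a = (μT²/4π²)^(1/3).
μT²/4π² = 2.186×10¹⁴ × (1.357×10⁵)² / 39.48 = 1.020×10²³ m³.
a = 4.672×10⁷ m = 46718 km.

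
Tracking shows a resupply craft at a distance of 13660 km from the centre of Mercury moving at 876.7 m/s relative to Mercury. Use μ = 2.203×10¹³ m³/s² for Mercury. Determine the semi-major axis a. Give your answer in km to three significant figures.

a ≈ 8970 km

r = 1.366×10⁷ m.
Specific orbital energy ε = v²/2 − μ/r = (876.7)²/2 − 2.203×10¹³/1.366×10⁷ = -1.228×10⁶ J/kg.
Since ε = −μ/(2a), a = −μ/(2ε) = 8.967×10⁶ m = 8966.7 km.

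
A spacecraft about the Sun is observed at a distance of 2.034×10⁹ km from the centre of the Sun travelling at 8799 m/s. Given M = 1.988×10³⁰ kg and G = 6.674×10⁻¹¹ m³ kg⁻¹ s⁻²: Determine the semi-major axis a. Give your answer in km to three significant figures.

a ≈ 2.50×10⁹ km

μ = GM = 6.674×10⁻¹¹ × 1.988×10³⁰ = 1.327×10²⁰ m³/s².
r = 2.034×10¹² m.
Specific orbital energy ε = v²/2 − μ/r = (8799)²/2 − 1.327×10²⁰/2.034×10¹² = -2.652×10⁷ J/kg.
Since ε = −μ/(2a), a = −μ/(2ε) = 2.502×10¹² m = 2.5015×10⁹ km.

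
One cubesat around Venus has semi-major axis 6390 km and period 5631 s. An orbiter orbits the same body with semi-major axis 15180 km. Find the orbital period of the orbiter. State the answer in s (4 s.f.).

T₂ ≈ 20620 s

Kepler's third law: T² ∝ a³, so T₂ = T₁ (a₂/a₁)^(3/2).
a₂/a₁ = 2.376, (a₂/a₁)^(3/2) = 3.661.
T₂ = 5631 × 3.661 = 20620 s.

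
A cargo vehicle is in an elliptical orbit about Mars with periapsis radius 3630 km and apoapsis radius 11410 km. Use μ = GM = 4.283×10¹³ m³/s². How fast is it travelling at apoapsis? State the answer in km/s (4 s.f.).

v ≈ 1.346 km/s

Semi-major axis a = (r_p + r_a)/2 = 7520.0 km = 7.520×10⁶ m.
Vis-viva: v² = μ(2/r − 1/a) = 4.283×10¹³ × (1.753×10⁻⁷ − 1.330×10⁻⁷) = 1.812×10⁶ m²/s².
v = 1346 m/s = 1.346 km/s.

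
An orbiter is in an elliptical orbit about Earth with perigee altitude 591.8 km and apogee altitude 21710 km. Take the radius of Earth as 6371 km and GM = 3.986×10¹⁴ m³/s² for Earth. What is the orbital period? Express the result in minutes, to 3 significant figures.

T ≈ 385 minutes

r_p = 6371 + 591.8 = 6962.8 km = 6.9628×10⁶ m.
r_a = 6371 + 21710 = 28081 km = 2.8081×10⁷ m.
Semi-major axis a = (r_p + r_a)/2 = (6962.8 + 28081)/2 = 17522 km = 1.752×10⁷ m.
By Kepler's third law T = 2π√(a³/μ) = 2π × 3.674×10³ = 2.308×10⁴ s.
= 384.7 minutes.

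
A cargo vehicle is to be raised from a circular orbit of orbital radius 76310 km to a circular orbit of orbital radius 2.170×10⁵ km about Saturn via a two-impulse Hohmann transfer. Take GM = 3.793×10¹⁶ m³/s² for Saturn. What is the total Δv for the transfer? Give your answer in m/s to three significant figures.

Δv_total ≈ 8510 m/s

r₁ = 76310 km = 7.631×10⁷ m.
r₂ = 2.170×10⁵ km = 2.170×10⁸ m.
Transfer ellipse a_t = (r₁ + r₂)/2 = 1.467×10⁸ m.
At r₁: circular v_c1 = √(μ/r₁) = 22290 m/s; transfer-perikrone v_p = √[μ(2/r₁ − 1/a_t)] = 27120 m/s.
Δv₁ = v_p − v_c1 = 4825 m/s.
At r₂: circular v_c2 = √(μ/r₂) = 13220 m/s; transfer-apokrone v_a = √[μ(2/r₂ − 1/a_t)] = 9537 m/s.
Δv₂ = v_c2 − v_a = 3684 m/s.
Total Δv = Δv₁ + Δv₂ = 8509 m/s.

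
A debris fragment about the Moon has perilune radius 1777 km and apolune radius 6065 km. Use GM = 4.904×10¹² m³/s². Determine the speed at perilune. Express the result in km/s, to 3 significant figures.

v ≈ 2.07 km/s

Semi-major axis a = (r_p + r_a)/2 = 3921.0 km = 3.921×10⁶ m.
Vis-viva: v² = μ(2/r − 1/a) = 4.904×10¹² × (1.125×10⁻⁶ − 2.550×10⁻⁷) = 4.269×10⁶ m²/s².
v = 2066 m/s = 2.066 km/s.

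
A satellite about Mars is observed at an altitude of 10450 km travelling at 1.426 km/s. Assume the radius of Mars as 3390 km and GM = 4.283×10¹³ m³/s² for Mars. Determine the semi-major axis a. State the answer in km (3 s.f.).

a ≈ 10300 km

r = 3390 + 10450 = 13840 km = 1.384×10⁷ m.
Vis-viva rearranged: 1/a = 2/r − v²/μ = 1.445×10⁻⁷ − 4.748×10⁻⁸ = 9.703×10⁻⁸ m⁻¹.
a = 1.031×10⁷ m = 10306 km.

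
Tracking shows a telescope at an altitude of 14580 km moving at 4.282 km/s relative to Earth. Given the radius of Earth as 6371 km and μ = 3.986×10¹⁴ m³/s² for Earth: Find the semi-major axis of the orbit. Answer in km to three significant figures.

a ≈ 20200 km

r = 6371 + 14580 = 20951 km = 2.095×10⁷ m.
Vis-viva rearranged: 1/a = 2/r − v²/μ = 9.546×10⁻⁸ − 4.600×10⁻⁸ = 4.946×10⁻⁸ m⁻¹.
a = 2.022×10⁷ m = 20218 km.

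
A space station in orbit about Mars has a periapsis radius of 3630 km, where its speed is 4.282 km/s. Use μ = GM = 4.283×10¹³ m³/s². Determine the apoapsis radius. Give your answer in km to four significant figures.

apoapsis radius ≈ 12650 km

r_p = 3.630×10⁶ m.
Specific energy ε = v²/2 − μ/r = -2.631×10⁶ J/kg, so a = −μ/(2ε) = 8.139×10⁶ m.
The apsides satisfy r_p + r_a = 2a, so the apoapsis radius is 2a − r_p = 1.265×10⁷ m = 12648 km.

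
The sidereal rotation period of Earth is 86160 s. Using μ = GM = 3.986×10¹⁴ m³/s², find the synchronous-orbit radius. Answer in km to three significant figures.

A synchronous orbit has period T, so by Kepler's third law a = (μT²/4π²)^(1/3).
μT²/4π² = 3.986×10¹⁴ × (8.616×10⁴)² / 39.48 = 7.495×10²² m³.
a = 4.216×10⁷ m = 42163 km.

r_sync ≈ 42200 km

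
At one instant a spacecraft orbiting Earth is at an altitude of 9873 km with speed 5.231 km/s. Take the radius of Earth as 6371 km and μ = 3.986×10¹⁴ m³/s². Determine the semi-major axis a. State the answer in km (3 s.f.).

r = 6371 + 9873 = 16244 km = 1.624×10⁷ m.
Specific orbital energy ε = v²/2 − μ/r = (5231)²/2 − 3.986×10¹⁴/1.624×10⁷ = -1.086×10⁷ J/kg.
Since ε = −μ/(2a), a = −μ/(2ε) = 1.836×10⁷ m = 18357 km.

a ≈ 18400 km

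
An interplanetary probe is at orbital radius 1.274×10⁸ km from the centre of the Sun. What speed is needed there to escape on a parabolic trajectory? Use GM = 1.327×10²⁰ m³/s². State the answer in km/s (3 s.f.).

r = 1.274×10⁸ km = 1.274×10¹¹ m.
Escape speed v_esc = √(2μ/r) = √(2 × 1.327×10²⁰ / 1.274×10¹¹) = √(2.083×10⁹) = 45640 m/s.
= 45.64 km/s.

v_esc ≈ 45.6 km/s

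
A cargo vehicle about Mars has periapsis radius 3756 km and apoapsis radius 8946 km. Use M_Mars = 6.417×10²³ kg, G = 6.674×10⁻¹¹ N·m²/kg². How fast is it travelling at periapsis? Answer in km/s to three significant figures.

v ≈ 4.01 km/s

μ = GM = 6.674×10⁻¹¹ × 6.417×10²³ = 4.283×10¹³ m³/s².
Semi-major axis a = (r_p + r_a)/2 = 6351.0 km = 6.351×10⁶ m.
Vis-viva: v² = μ(2/r − 1/a) = 4.283×10¹³ × (5.325×10⁻⁷ − 1.575×10⁻⁷) = 1.606×10⁷ m²/s².
v = 4008 m/s = 4.008 km/s.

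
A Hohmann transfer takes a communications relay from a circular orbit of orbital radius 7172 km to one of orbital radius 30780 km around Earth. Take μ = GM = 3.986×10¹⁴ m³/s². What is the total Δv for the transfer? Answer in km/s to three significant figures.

r₁ = 7172 km = 7.172×10⁶ m.
r₂ = 30780 km = 3.078×10⁷ m.
Transfer ellipse a_t = (r₁ + r₂)/2 = 1.898×10⁷ m.
At r₁: circular v_c1 = √(μ/r₁) = 7455 m/s; transfer-perigee v_p = √[μ(2/r₁ − 1/a_t)] = 9495 m/s.
Δv₁ = v_p − v_c1 = 2040 m/s.
At r₂: circular v_c2 = √(μ/r₂) = 3599 m/s; transfer-apogee v_a = √[μ(2/r₂ − 1/a_t)] = 2212 m/s.
Δv₂ = v_c2 − v_a = 1386 m/s.
Total Δv = Δv₁ + Δv₂ = 3426 m/s = 3.426 km/s.

Δv_total ≈ 3.43 km/s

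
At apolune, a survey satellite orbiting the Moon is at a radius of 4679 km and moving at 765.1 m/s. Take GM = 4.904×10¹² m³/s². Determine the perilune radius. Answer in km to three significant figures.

r_a = 4.679×10⁶ m.
Specific energy ε = v²/2 − μ/r = -7.554×10⁵ J/kg, so a = −μ/(2ε) = 3.246×10⁶ m.
The apsides satisfy r_p + r_a = 2a, so the perilune radius is 2a − r_a = 1.813×10⁶ m = 1812.9 km.

perilune radius ≈ 1810 km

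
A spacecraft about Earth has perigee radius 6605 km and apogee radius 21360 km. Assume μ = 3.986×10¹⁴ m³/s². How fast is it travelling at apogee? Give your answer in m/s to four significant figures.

Semi-major axis a = (r_p + r_a)/2 = 13982 km = 1.398×10⁷ m.
Vis-viva: v² = μ(2/r − 1/a) = 3.986×10¹⁴ × (9.363×10⁻⁸ − 7.152×10⁻⁸) = 8.815×10⁶ m²/s².
v = 2969 m/s.

v ≈ 2969 m/s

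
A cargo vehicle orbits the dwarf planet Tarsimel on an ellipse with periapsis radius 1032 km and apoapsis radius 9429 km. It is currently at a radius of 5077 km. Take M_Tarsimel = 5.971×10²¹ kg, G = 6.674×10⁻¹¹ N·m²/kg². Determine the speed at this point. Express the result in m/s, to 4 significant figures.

v ≈ 284.2 m/s

μ = GM = 6.674×10⁻¹¹ × 5.971×10²¹ = 3.985×10¹¹ m³/s².
Semi-major axis a = (r_p + r_a)/2 = 5230.5 km = 5.230×10⁶ m.
Vis-viva: v² = μ(2/r − 1/a) = 3.985×10¹¹ × (3.939×10⁻⁷ − 1.912×10⁻⁷) = 8.080×10⁴ m²/s².
v = 284.2 m/s.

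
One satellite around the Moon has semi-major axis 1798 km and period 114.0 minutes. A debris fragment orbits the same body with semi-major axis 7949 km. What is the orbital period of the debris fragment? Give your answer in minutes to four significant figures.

Kepler's third law: T² ∝ a³, so T₂ = T₁ (a₂/a₁)^(3/2).
a₂/a₁ = 4.421, (a₂/a₁)^(3/2) = 9.296.
T₂ = 114.0 × 9.296 = 1060 minutes.

T₂ ≈ 1060 minutes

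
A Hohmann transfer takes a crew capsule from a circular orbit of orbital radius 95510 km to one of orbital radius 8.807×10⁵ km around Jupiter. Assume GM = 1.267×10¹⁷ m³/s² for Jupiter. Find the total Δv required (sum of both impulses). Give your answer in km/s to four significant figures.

Δv_total ≈ 19.19 km/s

r₁ = 95510 km = 9.551×10⁷ m.
r₂ = 8.807×10⁵ km = 8.807×10⁸ m.
Transfer ellipse a_t = (r₁ + r₂)/2 = 4.881×10⁸ m.
At r₁: circular v_c1 = √(μ/r₁) = 36420 m/s; transfer-perijove v_p = √[μ(2/r₁ − 1/a_t)] = 48920 m/s.
Δv₁ = v_p − v_c1 = 12500 m/s.
At r₂: circular v_c2 = √(μ/r₂) = 11990 m/s; transfer-apojove v_a = √[μ(2/r₂ − 1/a_t)] = 5306 m/s.
Δv₂ = v_c2 − v_a = 6689 m/s.
Total Δv = Δv₁ + Δv₂ = 19190 m/s = 19.19 km/s.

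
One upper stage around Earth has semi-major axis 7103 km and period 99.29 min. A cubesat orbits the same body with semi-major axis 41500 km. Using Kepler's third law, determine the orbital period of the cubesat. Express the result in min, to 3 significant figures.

T₂ ≈ 1400 min

Kepler's third law: T² ∝ a³, so T₂ = T₁ (a₂/a₁)^(3/2).
a₂/a₁ = 5.843, (a₂/a₁)^(3/2) = 14.12.
T₂ = 99.29 × 14.12 = 1402 min.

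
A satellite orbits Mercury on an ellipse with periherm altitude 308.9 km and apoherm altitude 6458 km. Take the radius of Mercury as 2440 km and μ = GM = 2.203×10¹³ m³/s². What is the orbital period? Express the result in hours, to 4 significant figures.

T ≈ 5.226 hours

r_p = 2440 + 308.9 = 2748.9 km = 2.7489×10⁶ m.
r_a = 2440 + 6458 = 8898.0 km = 8.8980×10⁶ m.
Semi-major axis a = (r_p + r_a)/2 = (2748.9 + 8898.0)/2 = 5823.4 km = 5.823×10⁶ m.
By Kepler's third law T = 2π√(a³/μ) = 2π × 2.994×10³ = 1.881×10⁴ s.
= 5.226 hours.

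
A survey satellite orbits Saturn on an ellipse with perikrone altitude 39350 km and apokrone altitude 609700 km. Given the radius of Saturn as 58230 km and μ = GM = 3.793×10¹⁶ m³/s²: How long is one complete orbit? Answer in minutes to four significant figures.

T ≈ 4026 minutes

r_p = 58230 + 39350 = 97580 km = 9.7580×10⁷ m.
r_a = 58230 + 609700 = 667930 km = 6.6793×10⁸ m.
Semi-major axis a = (r_p + r_a)/2 = (97580 + 6.6793×10⁵)/2 = 3.8276×10⁵ km = 3.828×10⁸ m.
By Kepler's third law T = 2π√(a³/μ) = 2π × 3.845×10⁴ = 2.416×10⁵ s.
= 4026 minutes.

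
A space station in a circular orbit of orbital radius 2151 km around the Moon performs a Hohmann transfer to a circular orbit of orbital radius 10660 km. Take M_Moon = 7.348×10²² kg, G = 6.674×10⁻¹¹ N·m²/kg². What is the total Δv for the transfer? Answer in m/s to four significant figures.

Δv_total ≈ 723.2 m/s

μ = GM = 6.674×10⁻¹¹ × 7.348×10²² = 4.904×10¹² m³/s².
r₁ = 2151 km = 2.151×10⁶ m.
r₂ = 10660 km = 1.066×10⁷ m.
Transfer ellipse a_t = (r₁ + r₂)/2 = 6.406×10⁶ m.
At r₁: circular v_c1 = √(μ/r₁) = 1510 m/s; transfer-perilune v_p = √[μ(2/r₁ − 1/a_t)] = 1948 m/s.
Δv₁ = v_p − v_c1 = 437.9 m/s.
At r₂: circular v_c2 = √(μ/r₂) = 678.3 m/s; transfer-apolune v_a = √[μ(2/r₂ − 1/a_t)] = 393.0 m/s.
Δv₂ = v_c2 − v_a = 285.2 m/s.
Total Δv = Δv₁ + Δv₂ = 723.2 m/s.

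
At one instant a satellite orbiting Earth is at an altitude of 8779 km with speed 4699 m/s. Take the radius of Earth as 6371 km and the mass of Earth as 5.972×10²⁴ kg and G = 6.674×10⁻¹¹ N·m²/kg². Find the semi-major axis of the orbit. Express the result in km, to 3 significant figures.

a ≈ 13100 km

μ = GM = 6.674×10⁻¹¹ × 5.972×10²⁴ = 3.986×10¹⁴ m³/s².
r = 6371 + 8779 = 15150 km = 1.515×10⁷ m.
Specific orbital energy ε = v²/2 − μ/r = (4699)²/2 − 3.986×10¹⁴/1.515×10⁷ = -1.527×10⁷ J/kg.
Since ε = −μ/(2a), a = −μ/(2ε) = 1.305×10⁷ m = 13052 km.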